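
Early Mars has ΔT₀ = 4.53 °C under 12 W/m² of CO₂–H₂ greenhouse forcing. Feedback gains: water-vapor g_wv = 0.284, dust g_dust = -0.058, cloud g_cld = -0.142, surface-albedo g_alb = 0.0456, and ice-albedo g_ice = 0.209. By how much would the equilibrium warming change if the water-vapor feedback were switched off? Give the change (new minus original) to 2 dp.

-2.06 °C

Original: g = 0.3386, ΔT = 4.53/(1−0.3386) = 6.8491 °C.
Without water-vapor: g' = 0.0546, ΔT' = 4.53/(1−0.0546) = 4.7916 °C.
Change = 4.7916 − 6.8491 = -2.06 °C.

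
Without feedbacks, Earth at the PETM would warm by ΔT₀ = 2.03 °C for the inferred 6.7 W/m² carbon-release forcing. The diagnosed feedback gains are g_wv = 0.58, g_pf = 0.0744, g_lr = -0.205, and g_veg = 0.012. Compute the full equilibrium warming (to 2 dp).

3.77 °C

Total gain g = 0.58 + 0.0744 − 0.205 + 0.012 = 0.4614.
Amplification A = 1/(1 − 0.4614) = 1.857.
ΔT = 2.03 × 1.857 = 3.77 °C.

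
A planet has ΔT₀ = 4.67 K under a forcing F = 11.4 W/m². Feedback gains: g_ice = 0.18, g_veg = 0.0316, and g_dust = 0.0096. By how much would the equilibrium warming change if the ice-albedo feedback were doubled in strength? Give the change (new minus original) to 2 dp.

Original: g = 0.2212, ΔT = 4.67/(1−0.2212) = 5.9964 K.
With doubled ice-albedo: g' = 0.4012, ΔT' = 4.67/(1−0.4012) = 7.7989 K.
Change = 7.7989 − 5.9964 = 1.80 K.

1.80 K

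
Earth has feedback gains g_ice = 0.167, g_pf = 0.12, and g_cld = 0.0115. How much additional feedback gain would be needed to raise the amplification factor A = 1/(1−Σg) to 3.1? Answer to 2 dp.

Current total gain = 0.2985.
Target gain for A = 3.1: g* = 1 − 1/3.1 = 0.6774.
Additional gain needed = 0.6774 − 0.2985 = 0.38.

0.38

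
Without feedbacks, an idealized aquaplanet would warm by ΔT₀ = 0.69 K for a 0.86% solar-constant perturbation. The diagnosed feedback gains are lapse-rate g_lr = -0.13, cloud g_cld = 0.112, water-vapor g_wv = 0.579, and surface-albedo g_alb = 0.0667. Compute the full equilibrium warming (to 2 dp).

Total gain g = -0.13 + 0.112 + 0.579 + 0.0667 = 0.6277.
Amplification A = 1/(1 − 0.6277) = 2.686.
ΔT = 0.69 × 2.686 = 1.85 K.

1.85 K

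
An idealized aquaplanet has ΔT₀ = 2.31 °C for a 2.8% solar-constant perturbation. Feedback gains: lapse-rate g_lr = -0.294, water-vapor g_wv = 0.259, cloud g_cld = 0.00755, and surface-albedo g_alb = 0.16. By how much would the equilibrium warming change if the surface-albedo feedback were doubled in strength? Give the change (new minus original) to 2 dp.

Original: g = 0.13255, ΔT = 2.31/(1−0.13255) = 2.6630 °C.
With doubled surface-albedo: g' = 0.29255, ΔT' = 2.31/(1−0.29255) = 3.2652 °C.
Change = 3.2652 − 2.6630 = 0.60 °C.

0.60 °C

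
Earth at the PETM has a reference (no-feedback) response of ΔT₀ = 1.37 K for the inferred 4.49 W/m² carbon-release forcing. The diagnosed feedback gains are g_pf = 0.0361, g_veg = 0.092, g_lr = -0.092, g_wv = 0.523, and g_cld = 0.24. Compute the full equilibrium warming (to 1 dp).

6.8 K

Total gain g = 0.0361 + 0.092 − 0.092 + 0.523 + 0.24 = 0.7991.
Amplification A = 1/(1 − 0.7991) = 4.978.
ΔT = 1.37 × 4.978 = 6.8 K.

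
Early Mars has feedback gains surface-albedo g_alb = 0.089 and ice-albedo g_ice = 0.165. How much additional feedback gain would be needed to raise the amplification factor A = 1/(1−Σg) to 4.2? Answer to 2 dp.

Current total gain = 0.254.
Target gain for A = 4.2: g* = 1 − 1/4.2 = 0.7619.
Additional gain needed = 0.7619 − 0.254 = 0.51.

0.51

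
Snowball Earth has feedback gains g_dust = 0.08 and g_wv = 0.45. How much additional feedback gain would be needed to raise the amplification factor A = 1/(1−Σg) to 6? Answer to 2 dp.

Current total gain = 0.53.
Target gain for A = 6: g* = 1 − 1/6 = 0.8333.
Additional gain needed = 0.8333 − 0.53 = 0.30.

0.30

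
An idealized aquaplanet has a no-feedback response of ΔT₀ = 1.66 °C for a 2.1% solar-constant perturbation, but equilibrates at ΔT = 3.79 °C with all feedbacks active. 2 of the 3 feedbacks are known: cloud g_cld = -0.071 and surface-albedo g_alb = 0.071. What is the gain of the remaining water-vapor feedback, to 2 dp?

Amplification A = ΔT/ΔT₀ = 3.79/1.66 = 2.283.
Total gain g = 1 − 1/A = 1 − 1/2.283 = 0.562.
Known gains sum to -0.071 + 0.071 = 0.
g_wv = 0.562 − 0 = 0.56.

0.56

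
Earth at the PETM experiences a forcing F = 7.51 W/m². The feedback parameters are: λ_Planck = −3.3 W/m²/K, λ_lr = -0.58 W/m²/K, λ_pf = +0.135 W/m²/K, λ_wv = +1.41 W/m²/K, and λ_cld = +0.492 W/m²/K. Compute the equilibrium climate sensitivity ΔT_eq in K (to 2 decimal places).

4.07 K

Net feedback parameter λ = (−3.3) + (-0.58) + (+0.135) + (+1.41) + (+0.492) = -1.843 W/m²/K.
ΔT = −F/λ = −7.51/(-1.843) = 4.07 K.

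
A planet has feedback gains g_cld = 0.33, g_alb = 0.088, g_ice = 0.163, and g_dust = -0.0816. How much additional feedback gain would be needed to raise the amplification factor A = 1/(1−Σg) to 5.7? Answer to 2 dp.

Current total gain = 0.4994.
Target gain for A = 5.7: g* = 1 − 1/5.7 = 0.8246.
Additional gain needed = 0.8246 − 0.4994 = 0.33.

0.33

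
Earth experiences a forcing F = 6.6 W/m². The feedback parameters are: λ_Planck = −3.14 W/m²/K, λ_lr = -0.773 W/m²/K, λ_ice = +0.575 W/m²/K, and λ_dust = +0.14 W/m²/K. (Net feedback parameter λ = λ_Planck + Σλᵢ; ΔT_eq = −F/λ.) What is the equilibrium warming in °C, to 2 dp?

2.06 °C

Net feedback parameter λ = (−3.14) + (-0.773) + (+0.575) + (+0.14) = -3.198 W/m²/K.
ΔT = −F/λ = −6.6/(-3.198) = 2.06 °C.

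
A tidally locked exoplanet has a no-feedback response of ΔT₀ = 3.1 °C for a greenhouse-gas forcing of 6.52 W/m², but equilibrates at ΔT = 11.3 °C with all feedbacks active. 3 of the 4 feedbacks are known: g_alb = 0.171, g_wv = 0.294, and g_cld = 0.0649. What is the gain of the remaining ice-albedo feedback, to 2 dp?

0.20

Amplification A = ΔT/ΔT₀ = 11.3/3.1 = 3.645.
Total gain g = 1 − 1/A = 1 − 1/3.645 = 0.7257.
Known gains sum to 0.171 + 0.294 + 0.0649 = 0.5299.
g_ice = 0.7257 − 0.5299 = 0.20.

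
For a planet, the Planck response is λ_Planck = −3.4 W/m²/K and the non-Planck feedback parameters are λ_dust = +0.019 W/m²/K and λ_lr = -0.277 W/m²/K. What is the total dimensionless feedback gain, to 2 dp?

Convert to gains: g_dust = 0.019/3.4 = 0.005588; g_lr = -0.277/3.4 = -0.08147.
Total gain g = -0.075882.

-0.08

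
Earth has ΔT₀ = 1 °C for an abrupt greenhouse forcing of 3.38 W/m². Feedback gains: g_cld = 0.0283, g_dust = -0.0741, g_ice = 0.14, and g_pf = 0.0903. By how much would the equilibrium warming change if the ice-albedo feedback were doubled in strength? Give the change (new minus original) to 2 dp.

0.25 °C

Original: g = 0.1845, ΔT = 1/(1−0.1845) = 1.2262 °C.
With doubled ice-albedo: g' = 0.3245, ΔT' = 1/(1−0.3245) = 1.4804 °C.
Change = 1.4804 − 1.2262 = 0.25 °C.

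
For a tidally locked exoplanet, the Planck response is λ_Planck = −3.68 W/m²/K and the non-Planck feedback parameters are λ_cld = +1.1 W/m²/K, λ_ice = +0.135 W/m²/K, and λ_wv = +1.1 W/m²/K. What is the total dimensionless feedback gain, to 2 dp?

Convert to gains: g_cld = 1.1/3.68 = 0.2989; g_ice = 0.135/3.68 = 0.03668; g_wv = 1.1/3.68 = 0.2989.
Total gain g = 0.63448.

0.63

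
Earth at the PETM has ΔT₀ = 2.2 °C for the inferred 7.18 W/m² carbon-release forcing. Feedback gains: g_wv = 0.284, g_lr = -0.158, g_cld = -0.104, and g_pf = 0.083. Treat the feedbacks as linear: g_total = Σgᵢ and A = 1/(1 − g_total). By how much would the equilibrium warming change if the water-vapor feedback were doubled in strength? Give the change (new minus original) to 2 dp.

Original: g = 0.105, ΔT = 2.2/(1−0.105) = 2.4581 °C.
With doubled water-vapor: g' = 0.389, ΔT' = 2.2/(1−0.389) = 3.6007 °C.
Change = 3.6007 − 2.4581 = 1.14 °C.

1.14 °C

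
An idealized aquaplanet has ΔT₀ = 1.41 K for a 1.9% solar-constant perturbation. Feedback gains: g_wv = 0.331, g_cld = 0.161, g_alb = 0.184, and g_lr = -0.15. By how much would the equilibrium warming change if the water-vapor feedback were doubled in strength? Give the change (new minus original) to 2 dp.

6.89 K

Original: g = 0.526, ΔT = 1.41/(1−0.526) = 2.9747 K.
With doubled water-vapor: g' = 0.857, ΔT' = 1.41/(1−0.857) = 9.8601 K.
Change = 9.8601 − 2.9747 = 6.89 K.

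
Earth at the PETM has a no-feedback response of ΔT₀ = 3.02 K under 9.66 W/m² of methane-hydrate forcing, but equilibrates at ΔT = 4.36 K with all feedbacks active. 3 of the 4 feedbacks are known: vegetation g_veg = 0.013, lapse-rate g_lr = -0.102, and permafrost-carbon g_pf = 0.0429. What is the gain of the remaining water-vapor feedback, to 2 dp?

0.35

Amplification A = ΔT/ΔT₀ = 4.36/3.02 = 1.444.
Total gain g = 1 − 1/A = 1 − 1/1.444 = 0.3075.
Known gains sum to 0.013 − 0.102 + 0.0429 = -0.0461.
g_wv = 0.3075 + 0.0461 = 0.35.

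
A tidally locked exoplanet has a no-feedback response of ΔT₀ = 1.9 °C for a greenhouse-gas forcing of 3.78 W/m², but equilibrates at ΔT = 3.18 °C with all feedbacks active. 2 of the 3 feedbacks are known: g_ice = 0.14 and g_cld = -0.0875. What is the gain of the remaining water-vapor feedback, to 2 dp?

0.35

Amplification A = ΔT/ΔT₀ = 3.18/1.9 = 1.674.
Total gain g = 1 − 1/A = 1 − 1/1.674 = 0.4026.
Known gains sum to 0.14 − 0.0875 = 0.0525.
g_wv = 0.4026 − 0.0525 = 0.35.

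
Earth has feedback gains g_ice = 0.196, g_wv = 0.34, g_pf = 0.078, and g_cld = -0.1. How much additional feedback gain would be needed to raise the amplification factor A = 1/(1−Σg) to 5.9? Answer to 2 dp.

0.32

Current total gain = 0.514.
Target gain for A = 5.9: g* = 1 − 1/5.9 = 0.8305.
Additional gain needed = 0.8305 − 0.514 = 0.32.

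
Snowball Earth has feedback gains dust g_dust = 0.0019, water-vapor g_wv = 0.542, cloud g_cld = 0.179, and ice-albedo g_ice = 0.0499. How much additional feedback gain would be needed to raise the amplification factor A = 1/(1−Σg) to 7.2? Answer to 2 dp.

0.09

Current total gain = 0.7728.
Target gain for A = 7.2: g* = 1 − 1/7.2 = 0.8611.
Additional gain needed = 0.8611 − 0.7728 = 0.09.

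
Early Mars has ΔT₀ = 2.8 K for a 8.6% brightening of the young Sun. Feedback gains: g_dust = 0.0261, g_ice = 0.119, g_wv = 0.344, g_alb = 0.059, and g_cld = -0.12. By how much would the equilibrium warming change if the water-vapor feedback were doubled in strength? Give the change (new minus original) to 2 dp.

7.39 K

Original: g = 0.4281, ΔT = 2.8/(1−0.4281) = 4.8960 K.
With doubled water-vapor: g' = 0.7721, ΔT' = 2.8/(1−0.7721) = 12.2861 K.
Change = 12.2861 − 4.8960 = 7.39 K.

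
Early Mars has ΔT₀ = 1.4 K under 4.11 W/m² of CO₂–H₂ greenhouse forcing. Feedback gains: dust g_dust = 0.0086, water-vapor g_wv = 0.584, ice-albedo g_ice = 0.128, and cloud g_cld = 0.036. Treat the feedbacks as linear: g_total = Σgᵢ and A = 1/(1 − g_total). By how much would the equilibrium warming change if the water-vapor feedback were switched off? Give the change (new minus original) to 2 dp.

Original: g = 0.7566, ΔT = 1.4/(1−0.7566) = 5.7518 K.
Without water-vapor: g' = 0.1726, ΔT' = 1.4/(1−0.1726) = 1.6920 K.
Change = 1.6920 − 5.7518 = -4.06 K.

-4.06 K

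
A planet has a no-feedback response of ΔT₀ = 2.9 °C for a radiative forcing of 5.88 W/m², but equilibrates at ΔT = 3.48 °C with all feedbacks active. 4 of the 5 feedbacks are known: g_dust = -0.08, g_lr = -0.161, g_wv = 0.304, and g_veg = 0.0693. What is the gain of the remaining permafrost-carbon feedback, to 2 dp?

0.03

Amplification A = ΔT/ΔT₀ = 3.48/2.9 = 1.2.
Total gain g = 1 − 1/A = 1 − 1/1.2 = 0.1667.
Known gains sum to -0.08 − 0.161 + 0.304 + 0.0693 = 0.1323.
g_pf = 0.1667 − 0.1323 = 0.03.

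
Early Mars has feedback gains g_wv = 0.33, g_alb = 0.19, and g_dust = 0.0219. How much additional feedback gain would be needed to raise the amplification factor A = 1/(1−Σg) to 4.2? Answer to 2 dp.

0.22

Current total gain = 0.5419.
Target gain for A = 4.2: g* = 1 − 1/4.2 = 0.7619.
Additional gain needed = 0.7619 − 0.5419 = 0.22.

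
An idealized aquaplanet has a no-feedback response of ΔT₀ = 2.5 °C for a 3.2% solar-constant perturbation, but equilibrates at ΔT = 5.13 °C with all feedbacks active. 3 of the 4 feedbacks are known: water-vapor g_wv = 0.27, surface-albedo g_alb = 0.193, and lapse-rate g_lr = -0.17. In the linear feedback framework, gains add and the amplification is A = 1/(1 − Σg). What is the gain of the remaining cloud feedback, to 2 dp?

0.22

Amplification A = ΔT/ΔT₀ = 5.13/2.5 = 2.052.
Total gain g = 1 − 1/A = 1 − 1/2.052 = 0.5127.
Known gains sum to 0.27 + 0.193 − 0.17 = 0.293.
g_cld = 0.5127 − 0.293 = 0.22.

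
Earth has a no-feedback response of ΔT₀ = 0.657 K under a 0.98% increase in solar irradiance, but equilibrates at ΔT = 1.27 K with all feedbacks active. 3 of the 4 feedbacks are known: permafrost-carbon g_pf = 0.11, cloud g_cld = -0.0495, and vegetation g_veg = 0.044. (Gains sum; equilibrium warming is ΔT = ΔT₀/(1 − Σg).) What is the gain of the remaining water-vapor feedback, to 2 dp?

0.38

Amplification A = ΔT/ΔT₀ = 1.27/0.657 = 1.933.
Total gain g = 1 − 1/A = 1 − 1/1.933 = 0.4827.
Known gains sum to 0.11 − 0.0495 + 0.044 = 0.1045.
g_wv = 0.4827 − 0.1045 = 0.38.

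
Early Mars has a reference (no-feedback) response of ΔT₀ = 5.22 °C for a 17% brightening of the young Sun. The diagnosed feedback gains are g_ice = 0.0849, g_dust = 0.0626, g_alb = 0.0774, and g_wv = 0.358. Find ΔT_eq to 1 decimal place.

Total gain g = 0.0849 + 0.0626 + 0.0774 + 0.358 = 0.5829.
Amplification A = 1/(1 − 0.5829) = 2.398.
ΔT = 5.22 × 2.398 = 12.5 °C.

12.5 °C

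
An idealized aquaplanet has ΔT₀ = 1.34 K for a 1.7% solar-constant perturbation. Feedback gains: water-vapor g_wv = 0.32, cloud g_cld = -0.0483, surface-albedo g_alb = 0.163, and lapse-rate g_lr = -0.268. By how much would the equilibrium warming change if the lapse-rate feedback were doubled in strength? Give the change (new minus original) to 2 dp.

-0.39 K

Original: g = 0.1667, ΔT = 1.34/(1−0.1667) = 1.6081 K.
With doubled lapse-rate: g' = -0.1013, ΔT' = 1.34/(1+0.1013) = 1.2167 K.
Change = 1.2167 − 1.6081 = -0.39 K.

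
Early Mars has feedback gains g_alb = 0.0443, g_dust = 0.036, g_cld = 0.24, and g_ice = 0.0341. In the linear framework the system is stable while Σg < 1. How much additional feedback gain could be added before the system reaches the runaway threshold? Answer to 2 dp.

Current total gain = 0.0443 + 0.036 + 0.24 + 0.0341 = 0.3544.
Margin to runaway = 1 − 0.3544 = 0.65.

0.65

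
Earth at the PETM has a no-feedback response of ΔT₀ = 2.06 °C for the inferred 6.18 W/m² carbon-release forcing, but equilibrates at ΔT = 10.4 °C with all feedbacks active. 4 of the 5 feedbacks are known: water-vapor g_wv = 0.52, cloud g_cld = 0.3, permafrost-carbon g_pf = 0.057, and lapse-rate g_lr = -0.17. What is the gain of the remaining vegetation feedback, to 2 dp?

Amplification A = ΔT/ΔT₀ = 10.4/2.06 = 5.049.
Total gain g = 1 − 1/A = 1 − 1/5.049 = 0.8019.
Known gains sum to 0.52 + 0.3 + 0.057 − 0.17 = 0.707.
g_veg = 0.8019 − 0.707 = 0.09.

0.09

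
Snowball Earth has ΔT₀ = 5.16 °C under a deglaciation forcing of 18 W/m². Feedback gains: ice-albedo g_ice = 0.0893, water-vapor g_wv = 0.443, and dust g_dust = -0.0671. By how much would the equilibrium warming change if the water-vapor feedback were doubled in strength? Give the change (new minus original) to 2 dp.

46.56 °C

Original: g = 0.4652, ΔT = 5.16/(1−0.4652) = 9.6485 °C.
With doubled water-vapor: g' = 0.9082, ΔT' = 5.16/(1−0.9082) = 56.2092 °C.
Change = 56.2092 − 9.6485 = 46.56 °C.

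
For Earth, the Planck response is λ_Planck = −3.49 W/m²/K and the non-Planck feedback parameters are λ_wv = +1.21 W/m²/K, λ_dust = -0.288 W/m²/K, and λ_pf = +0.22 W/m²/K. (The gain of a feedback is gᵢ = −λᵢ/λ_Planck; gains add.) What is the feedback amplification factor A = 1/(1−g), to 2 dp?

1.49

Convert to gains: g_wv = 1.21/3.49 = 0.3467; g_dust = -0.288/3.49 = -0.08252; g_pf = 0.22/3.49 = 0.06304.
Total gain g = 0.32722.
A = 1/(1 − 0.32722) = 1.49.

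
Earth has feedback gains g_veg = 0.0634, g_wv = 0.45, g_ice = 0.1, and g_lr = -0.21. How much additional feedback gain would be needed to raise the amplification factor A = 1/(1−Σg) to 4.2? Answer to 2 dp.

Current total gain = 0.4034.
Target gain for A = 4.2: g* = 1 − 1/4.2 = 0.7619.
Additional gain needed = 0.7619 − 0.4034 = 0.36.

0.36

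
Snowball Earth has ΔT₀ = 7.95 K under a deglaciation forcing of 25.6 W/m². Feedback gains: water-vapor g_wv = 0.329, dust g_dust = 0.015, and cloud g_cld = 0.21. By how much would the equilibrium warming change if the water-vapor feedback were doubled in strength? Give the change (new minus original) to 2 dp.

50.12 K

Original: g = 0.554, ΔT = 7.95/(1−0.554) = 17.8251 K.
With doubled water-vapor: g' = 0.883, ΔT' = 7.95/(1−0.883) = 67.9487 K.
Change = 67.9487 − 17.8251 = 50.12 K.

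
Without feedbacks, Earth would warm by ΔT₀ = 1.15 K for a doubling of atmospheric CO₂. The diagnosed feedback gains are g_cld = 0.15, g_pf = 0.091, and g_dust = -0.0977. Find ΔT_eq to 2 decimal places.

Total gain g = 0.15 + 0.091 − 0.0977 = 0.1433.
Amplification A = 1/(1 − 0.1433) = 1.167.
ΔT = 1.15 × 1.167 = 1.34 K.

1.34 K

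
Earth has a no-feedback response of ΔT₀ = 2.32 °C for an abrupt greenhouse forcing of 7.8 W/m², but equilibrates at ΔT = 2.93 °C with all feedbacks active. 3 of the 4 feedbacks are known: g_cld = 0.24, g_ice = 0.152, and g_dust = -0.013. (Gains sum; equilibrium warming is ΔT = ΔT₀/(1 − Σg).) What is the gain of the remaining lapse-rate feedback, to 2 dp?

-0.17

Amplification A = ΔT/ΔT₀ = 2.93/2.32 = 1.263.
Total gain g = 1 − 1/A = 1 − 1/1.263 = 0.2082.
Known gains sum to 0.24 + 0.152 − 0.013 = 0.379.
g_lr = 0.2082 − 0.379 = -0.17.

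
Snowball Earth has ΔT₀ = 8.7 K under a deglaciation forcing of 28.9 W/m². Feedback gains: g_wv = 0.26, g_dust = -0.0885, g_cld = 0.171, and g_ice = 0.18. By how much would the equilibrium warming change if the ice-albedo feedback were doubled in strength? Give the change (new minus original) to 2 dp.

Original: g = 0.5225, ΔT = 8.7/(1−0.5225) = 18.2199 K.
With doubled ice-albedo: g' = 0.7025, ΔT' = 8.7/(1−0.7025) = 29.2437 K.
Change = 29.2437 − 18.2199 = 11.02 K.

11.02 K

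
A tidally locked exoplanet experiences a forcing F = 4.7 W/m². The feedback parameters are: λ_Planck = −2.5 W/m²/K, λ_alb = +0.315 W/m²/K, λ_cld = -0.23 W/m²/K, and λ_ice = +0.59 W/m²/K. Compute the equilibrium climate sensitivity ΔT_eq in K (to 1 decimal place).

Net feedback parameter λ = (−2.5) + (+0.315) + (-0.23) + (+0.59) = -1.825 W/m²/K.
ΔT = −F/λ = −4.7/(-1.825) = 2.6 K.

2.6 K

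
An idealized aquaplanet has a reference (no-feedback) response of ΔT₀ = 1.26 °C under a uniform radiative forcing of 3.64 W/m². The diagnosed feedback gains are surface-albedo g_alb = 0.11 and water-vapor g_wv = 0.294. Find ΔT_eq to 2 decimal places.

2.11 °C

Total gain g = 0.11 + 0.294 = 0.404.
Amplification A = 1/(1 − 0.404) = 1.678.
ΔT = 1.26 × 1.678 = 2.11 °C.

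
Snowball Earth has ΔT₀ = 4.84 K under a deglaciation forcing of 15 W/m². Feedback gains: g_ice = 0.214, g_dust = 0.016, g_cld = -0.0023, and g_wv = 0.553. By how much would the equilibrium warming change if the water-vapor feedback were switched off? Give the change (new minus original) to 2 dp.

Original: g = 0.7807, ΔT = 4.84/(1−0.7807) = 22.0702 K.
Without water-vapor: g' = 0.2277, ΔT' = 4.84/(1−0.2277) = 6.2670 K.
Change = 6.2670 − 22.0702 = -15.80 K.

-15.80 K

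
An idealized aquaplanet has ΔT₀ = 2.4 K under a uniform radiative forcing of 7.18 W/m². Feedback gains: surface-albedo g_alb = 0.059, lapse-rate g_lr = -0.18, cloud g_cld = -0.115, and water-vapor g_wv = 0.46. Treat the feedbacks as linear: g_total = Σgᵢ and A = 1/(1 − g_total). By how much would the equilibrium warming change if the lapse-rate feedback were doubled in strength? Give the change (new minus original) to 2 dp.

Original: g = 0.224, ΔT = 2.4/(1−0.224) = 3.0928 K.
With doubled lapse-rate: g' = 0.044, ΔT' = 2.4/(1−0.044) = 2.5105 K.
Change = 2.5105 − 3.0928 = -0.58 K.

-0.58 K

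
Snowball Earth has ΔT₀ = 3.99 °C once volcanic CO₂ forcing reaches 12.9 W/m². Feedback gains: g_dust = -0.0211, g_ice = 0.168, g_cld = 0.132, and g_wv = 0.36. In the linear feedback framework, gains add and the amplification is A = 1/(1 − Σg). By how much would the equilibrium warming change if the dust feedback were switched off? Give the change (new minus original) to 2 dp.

0.69 °C

Original: g = 0.6389, ΔT = 3.99/(1−0.6389) = 11.0496 °C.
Without dust: g' = 0.66, ΔT' = 3.99/(1−0.66) = 11.7353 °C.
Change = 11.7353 − 11.0496 = 0.69 °C.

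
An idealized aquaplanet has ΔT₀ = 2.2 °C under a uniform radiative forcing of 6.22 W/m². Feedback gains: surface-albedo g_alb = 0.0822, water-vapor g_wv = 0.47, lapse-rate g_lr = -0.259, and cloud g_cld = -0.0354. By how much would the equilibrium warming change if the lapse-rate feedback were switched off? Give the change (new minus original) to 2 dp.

Original: g = 0.2578, ΔT = 2.2/(1−0.2578) = 2.9642 °C.
Without lapse-rate: g' = 0.5168, ΔT' = 2.2/(1−0.5168) = 4.5530 °C.
Change = 4.5530 − 2.9642 = 1.59 °C.

1.59 °C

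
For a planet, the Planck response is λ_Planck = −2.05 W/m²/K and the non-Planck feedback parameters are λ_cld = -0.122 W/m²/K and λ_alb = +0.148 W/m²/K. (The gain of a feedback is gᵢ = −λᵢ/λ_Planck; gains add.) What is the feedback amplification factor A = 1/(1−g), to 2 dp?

Convert to gains: g_cld = -0.122/2.05 = -0.05951; g_alb = 0.148/2.05 = 0.0722.
Total gain g = 0.01269.
A = 1/(1 − 0.01269) = 1.01.

1.01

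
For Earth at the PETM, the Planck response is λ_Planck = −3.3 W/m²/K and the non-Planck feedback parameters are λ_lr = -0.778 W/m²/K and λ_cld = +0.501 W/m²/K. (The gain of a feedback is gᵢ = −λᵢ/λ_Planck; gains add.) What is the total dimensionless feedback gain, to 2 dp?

Convert to gains: g_lr = -0.778/3.3 = -0.2358; g_cld = 0.501/3.3 = 0.1518.
Total gain g = -0.084.

-0.08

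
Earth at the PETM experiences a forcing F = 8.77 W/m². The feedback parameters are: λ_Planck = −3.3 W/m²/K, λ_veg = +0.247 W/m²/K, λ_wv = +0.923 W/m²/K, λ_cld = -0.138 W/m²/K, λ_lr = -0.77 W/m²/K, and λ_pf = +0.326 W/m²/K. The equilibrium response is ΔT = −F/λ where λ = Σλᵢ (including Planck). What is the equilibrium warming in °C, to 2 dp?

3.23 °C

Net feedback parameter λ = (−3.3) + (+0.247) + (+0.923) + (-0.138) + (-0.77) + (+0.326) = -2.712 W/m²/K.
ΔT = −F/λ = −8.77/(-2.712) = 3.23 °C.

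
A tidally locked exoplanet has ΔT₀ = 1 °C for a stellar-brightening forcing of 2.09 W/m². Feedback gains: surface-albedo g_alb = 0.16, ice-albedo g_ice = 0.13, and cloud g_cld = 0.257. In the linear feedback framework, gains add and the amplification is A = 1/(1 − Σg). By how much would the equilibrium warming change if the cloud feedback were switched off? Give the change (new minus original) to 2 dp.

Original: g = 0.547, ΔT = 1/(1−0.547) = 2.2075 °C.
Without cloud: g' = 0.29, ΔT' = 1/(1−0.29) = 1.4085 °C.
Change = 1.4085 − 2.2075 = -0.80 °C.

-0.80 °C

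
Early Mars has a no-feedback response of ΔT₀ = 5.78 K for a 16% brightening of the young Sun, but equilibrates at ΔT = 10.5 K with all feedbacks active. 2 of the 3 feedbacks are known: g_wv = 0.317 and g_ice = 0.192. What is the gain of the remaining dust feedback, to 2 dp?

Amplification A = ΔT/ΔT₀ = 10.5/5.78 = 1.817.
Total gain g = 1 − 1/A = 1 − 1/1.817 = 0.4496.
Known gains sum to 0.317 + 0.192 = 0.509.
g_dust = 0.4496 − 0.509 = -0.06.

-0.06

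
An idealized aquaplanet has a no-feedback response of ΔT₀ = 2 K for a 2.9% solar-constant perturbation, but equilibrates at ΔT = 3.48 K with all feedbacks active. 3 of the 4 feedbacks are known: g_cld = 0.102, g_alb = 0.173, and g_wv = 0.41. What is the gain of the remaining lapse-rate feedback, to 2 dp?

Amplification A = ΔT/ΔT₀ = 3.48/2 = 1.74.
Total gain g = 1 − 1/A = 1 − 1/1.74 = 0.4253.
Known gains sum to 0.102 + 0.173 + 0.41 = 0.685.
g_lr = 0.4253 − 0.685 = -0.26.

-0.26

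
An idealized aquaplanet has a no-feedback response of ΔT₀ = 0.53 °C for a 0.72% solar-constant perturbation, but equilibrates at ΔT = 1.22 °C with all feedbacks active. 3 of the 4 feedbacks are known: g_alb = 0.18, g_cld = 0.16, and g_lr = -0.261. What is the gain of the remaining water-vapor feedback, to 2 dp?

Amplification A = ΔT/ΔT₀ = 1.22/0.53 = 2.302.
Total gain g = 1 − 1/A = 1 − 1/2.302 = 0.5656.
Known gains sum to 0.18 + 0.16 − 0.261 = 0.079.
g_wv = 0.5656 − 0.079 = 0.49.

0.49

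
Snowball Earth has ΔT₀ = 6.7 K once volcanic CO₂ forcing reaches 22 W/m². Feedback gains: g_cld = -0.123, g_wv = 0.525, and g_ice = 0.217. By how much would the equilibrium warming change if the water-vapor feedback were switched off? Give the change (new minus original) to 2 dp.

Original: g = 0.619, ΔT = 6.7/(1−0.619) = 17.5853 K.
Without water-vapor: g' = 0.094, ΔT' = 6.7/(1−0.094) = 7.3951 K.
Change = 7.3951 − 17.5853 = -10.19 K.

-10.19 K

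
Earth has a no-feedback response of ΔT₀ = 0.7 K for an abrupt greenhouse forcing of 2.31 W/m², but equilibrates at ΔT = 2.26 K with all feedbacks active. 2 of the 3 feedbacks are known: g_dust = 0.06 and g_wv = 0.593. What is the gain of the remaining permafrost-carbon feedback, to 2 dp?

Amplification A = ΔT/ΔT₀ = 2.26/0.7 = 3.229.
Total gain g = 1 − 1/A = 1 − 1/3.229 = 0.6903.
Known gains sum to 0.06 + 0.593 = 0.653.
g_pf = 0.6903 − 0.653 = 0.04.

0.04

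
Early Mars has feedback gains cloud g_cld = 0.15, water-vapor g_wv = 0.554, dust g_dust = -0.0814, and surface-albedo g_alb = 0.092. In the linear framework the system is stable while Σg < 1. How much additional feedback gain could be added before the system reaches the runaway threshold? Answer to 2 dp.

Current total gain = 0.15 + 0.554 − 0.0814 + 0.092 = 0.7146.
Margin to runaway = 1 − 0.7146 = 0.29.

0.29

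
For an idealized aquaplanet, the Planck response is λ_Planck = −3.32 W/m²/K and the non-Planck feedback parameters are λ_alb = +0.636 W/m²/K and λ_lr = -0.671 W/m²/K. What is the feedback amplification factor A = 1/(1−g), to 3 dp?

0.990

Convert to gains: g_alb = 0.636/3.32 = 0.1916; g_lr = -0.671/3.32 = -0.2021.
Total gain g = -0.0105.
A = 1/(1 + 0.0105) = 0.990.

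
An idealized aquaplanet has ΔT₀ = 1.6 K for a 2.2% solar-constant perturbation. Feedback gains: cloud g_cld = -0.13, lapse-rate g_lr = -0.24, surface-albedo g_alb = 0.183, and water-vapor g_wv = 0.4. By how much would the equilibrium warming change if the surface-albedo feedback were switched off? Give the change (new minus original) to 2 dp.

Original: g = 0.213, ΔT = 1.6/(1−0.213) = 2.0330 K.
Without surface-albedo: g' = 0.03, ΔT' = 1.6/(1−0.03) = 1.6495 K.
Change = 1.6495 − 2.0330 = -0.38 K.

-0.38 K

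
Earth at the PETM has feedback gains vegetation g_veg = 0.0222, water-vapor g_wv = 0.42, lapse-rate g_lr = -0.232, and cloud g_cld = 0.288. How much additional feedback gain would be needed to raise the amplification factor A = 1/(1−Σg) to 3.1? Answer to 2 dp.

Current total gain = 0.4982.
Target gain for A = 3.1: g* = 1 − 1/3.1 = 0.6774.
Additional gain needed = 0.6774 − 0.4982 = 0.18.

0.18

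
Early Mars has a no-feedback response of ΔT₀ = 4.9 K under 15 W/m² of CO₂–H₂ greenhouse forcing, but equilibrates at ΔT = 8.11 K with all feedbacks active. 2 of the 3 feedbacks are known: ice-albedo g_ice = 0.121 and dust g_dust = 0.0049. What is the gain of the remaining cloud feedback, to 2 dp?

Amplification A = ΔT/ΔT₀ = 8.11/4.9 = 1.655.
Total gain g = 1 − 1/A = 1 − 1/1.655 = 0.3958.
Known gains sum to 0.121 + 0.0049 = 0.1259.
g_cld = 0.3958 − 0.1259 = 0.27.

0.27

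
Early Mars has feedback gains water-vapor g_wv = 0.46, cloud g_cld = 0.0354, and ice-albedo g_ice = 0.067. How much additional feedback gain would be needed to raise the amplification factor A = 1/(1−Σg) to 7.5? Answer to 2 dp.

0.30

Current total gain = 0.5624.
Target gain for A = 7.5: g* = 1 − 1/7.5 = 0.8667.
Additional gain needed = 0.8667 − 0.5624 = 0.30.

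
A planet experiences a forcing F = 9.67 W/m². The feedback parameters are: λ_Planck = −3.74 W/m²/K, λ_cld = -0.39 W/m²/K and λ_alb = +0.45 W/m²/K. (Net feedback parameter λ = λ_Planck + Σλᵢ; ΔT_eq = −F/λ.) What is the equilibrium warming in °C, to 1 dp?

Net feedback parameter λ = (−3.74) + (-0.39) + (+0.45) = -3.68 W/m²/K.
ΔT = −F/λ = −9.67/(-3.68) = 2.6 °C.

2.6 °C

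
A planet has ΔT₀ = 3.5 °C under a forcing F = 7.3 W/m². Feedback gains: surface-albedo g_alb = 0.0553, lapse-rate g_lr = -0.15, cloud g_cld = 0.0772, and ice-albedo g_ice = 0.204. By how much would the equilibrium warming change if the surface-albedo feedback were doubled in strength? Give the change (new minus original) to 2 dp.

Original: g = 0.1865, ΔT = 3.5/(1−0.1865) = 4.3024 °C.
With doubled surface-albedo: g' = 0.2418, ΔT' = 3.5/(1−0.2418) = 4.6162 °C.
Change = 4.6162 − 4.3024 = 0.31 °C.

0.31 °C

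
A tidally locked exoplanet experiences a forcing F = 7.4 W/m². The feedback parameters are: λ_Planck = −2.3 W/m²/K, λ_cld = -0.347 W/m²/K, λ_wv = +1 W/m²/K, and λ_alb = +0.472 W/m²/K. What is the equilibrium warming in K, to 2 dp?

Net feedback parameter λ = (−2.3) + (-0.347) + (+1) + (+0.472) = -1.175 W/m²/K.
ΔT = −F/λ = −7.4/(-1.175) = 6.30 K.

6.30 K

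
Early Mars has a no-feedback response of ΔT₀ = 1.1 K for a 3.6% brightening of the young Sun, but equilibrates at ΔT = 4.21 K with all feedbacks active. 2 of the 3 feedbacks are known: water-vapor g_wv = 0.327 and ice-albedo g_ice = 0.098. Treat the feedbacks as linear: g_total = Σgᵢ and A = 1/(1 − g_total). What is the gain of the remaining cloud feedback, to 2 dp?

0.31

Amplification A = ΔT/ΔT₀ = 4.21/1.1 = 3.827.
Total gain g = 1 − 1/A = 1 − 1/3.827 = 0.7387.
Known gains sum to 0.327 + 0.098 = 0.425.
g_cld = 0.7387 − 0.425 = 0.31.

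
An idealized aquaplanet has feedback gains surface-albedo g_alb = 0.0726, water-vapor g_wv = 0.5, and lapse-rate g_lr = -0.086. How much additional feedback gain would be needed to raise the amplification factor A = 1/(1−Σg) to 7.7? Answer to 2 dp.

Current total gain = 0.4866.
Target gain for A = 7.7: g* = 1 − 1/7.7 = 0.8701.
Additional gain needed = 0.8701 − 0.4866 = 0.38.

0.38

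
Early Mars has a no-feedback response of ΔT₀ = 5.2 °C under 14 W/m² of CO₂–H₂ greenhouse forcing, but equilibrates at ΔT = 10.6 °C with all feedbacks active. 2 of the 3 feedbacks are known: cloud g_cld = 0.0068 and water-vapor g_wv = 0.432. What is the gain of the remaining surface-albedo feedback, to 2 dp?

0.07

Amplification A = ΔT/ΔT₀ = 10.6/5.2 = 2.038.
Total gain g = 1 − 1/A = 1 − 1/2.038 = 0.5093.
Known gains sum to 0.0068 + 0.432 = 0.4388.
g_alb = 0.5093 − 0.4388 = 0.07.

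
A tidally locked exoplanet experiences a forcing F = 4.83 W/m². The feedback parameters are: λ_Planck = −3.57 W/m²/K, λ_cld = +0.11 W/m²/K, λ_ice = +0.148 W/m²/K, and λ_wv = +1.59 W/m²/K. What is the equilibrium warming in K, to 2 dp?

Net feedback parameter λ = (−3.57) + (+0.11) + (+0.148) + (+1.59) = -1.722 W/m²/K.
ΔT = −F/λ = −4.83/(-1.722) = 2.80 K.

2.80 K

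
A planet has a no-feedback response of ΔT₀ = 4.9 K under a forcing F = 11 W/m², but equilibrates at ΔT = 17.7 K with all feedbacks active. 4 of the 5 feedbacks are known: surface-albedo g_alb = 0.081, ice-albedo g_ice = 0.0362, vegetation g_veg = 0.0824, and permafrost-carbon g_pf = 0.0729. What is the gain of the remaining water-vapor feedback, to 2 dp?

Amplification A = ΔT/ΔT₀ = 17.7/4.9 = 3.612.
Total gain g = 1 − 1/A = 1 − 1/3.612 = 0.7231.
Known gains sum to 0.081 + 0.0362 + 0.0824 + 0.0729 = 0.2725.
g_wv = 0.7231 − 0.2725 = 0.45.

0.45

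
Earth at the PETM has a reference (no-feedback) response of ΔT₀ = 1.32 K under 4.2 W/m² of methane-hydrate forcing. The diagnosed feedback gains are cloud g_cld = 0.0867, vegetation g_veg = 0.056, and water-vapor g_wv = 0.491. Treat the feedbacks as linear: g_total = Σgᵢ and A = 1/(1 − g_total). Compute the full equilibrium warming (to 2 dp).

3.60 K

Total gain g = 0.0867 + 0.056 + 0.491 = 0.6337.
Amplification A = 1/(1 − 0.6337) = 2.73.
ΔT = 1.32 × 2.73 = 3.60 K.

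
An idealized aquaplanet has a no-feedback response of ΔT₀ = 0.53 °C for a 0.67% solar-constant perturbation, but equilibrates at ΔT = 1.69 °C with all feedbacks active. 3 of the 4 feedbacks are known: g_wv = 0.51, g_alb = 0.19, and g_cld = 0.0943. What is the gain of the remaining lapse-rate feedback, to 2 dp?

-0.11

Amplification A = ΔT/ΔT₀ = 1.69/0.53 = 3.189.
Total gain g = 1 − 1/A = 1 − 1/3.189 = 0.6864.
Known gains sum to 0.51 + 0.19 + 0.0943 = 0.7943.
g_lr = 0.6864 − 0.7943 = -0.11.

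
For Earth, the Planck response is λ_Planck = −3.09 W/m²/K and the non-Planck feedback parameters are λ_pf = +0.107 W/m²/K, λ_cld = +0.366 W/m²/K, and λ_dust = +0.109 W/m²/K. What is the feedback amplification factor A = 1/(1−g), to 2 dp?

1.23

Convert to gains: g_pf = 0.107/3.09 = 0.03463; g_cld = 0.366/3.09 = 0.1184; g_dust = 0.109/3.09 = 0.03528.
Total gain g = 0.18831.
A = 1/(1 − 0.18831) = 1.23.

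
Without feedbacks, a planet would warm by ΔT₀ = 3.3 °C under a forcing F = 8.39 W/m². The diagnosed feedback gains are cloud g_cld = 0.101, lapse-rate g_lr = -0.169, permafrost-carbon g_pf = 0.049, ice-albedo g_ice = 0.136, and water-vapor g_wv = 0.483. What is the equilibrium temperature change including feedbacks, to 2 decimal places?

8.25 °C

Total gain g = 0.101 − 0.169 + 0.049 + 0.136 + 0.483 = 0.6.
Amplification A = 1/(1 − 0.6) = 2.5.
ΔT = 3.3 × 2.5 = 8.25 °C.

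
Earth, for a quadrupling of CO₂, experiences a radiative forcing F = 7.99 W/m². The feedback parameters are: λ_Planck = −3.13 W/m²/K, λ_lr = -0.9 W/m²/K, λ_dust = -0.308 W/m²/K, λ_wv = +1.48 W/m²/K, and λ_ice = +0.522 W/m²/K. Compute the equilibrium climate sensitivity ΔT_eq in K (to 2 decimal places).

3.42 K

Net feedback parameter λ = (−3.13) + (-0.9) + (-0.308) + (+1.48) + (+0.522) = -2.336 W/m²/K.
ΔT = −F/λ = −7.99/(-2.336) = 3.42 K.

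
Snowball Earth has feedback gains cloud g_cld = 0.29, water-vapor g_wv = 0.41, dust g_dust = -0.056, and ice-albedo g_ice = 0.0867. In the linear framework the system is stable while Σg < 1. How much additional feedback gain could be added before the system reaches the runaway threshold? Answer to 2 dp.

Current total gain = 0.29 + 0.41 − 0.056 + 0.0867 = 0.7307.
Margin to runaway = 1 − 0.7307 = 0.27.

0.27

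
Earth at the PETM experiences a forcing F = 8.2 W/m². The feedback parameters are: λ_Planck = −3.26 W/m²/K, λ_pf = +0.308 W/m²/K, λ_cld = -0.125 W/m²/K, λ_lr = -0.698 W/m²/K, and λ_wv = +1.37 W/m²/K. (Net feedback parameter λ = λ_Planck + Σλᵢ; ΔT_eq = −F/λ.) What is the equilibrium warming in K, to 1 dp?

Net feedback parameter λ = (−3.26) + (+0.308) + (-0.125) + (-0.698) + (+1.37) = -2.405 W/m²/K.
ΔT = −F/λ = −8.2/(-2.405) = 3.4 K.

3.4 K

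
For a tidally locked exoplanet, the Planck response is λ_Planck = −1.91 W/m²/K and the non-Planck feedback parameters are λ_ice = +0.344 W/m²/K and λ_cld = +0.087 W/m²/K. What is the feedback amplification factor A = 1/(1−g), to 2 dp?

Convert to gains: g_ice = 0.344/1.91 = 0.1801; g_cld = 0.087/1.91 = 0.04555.
Total gain g = 0.22565.
A = 1/(1 − 0.22565) = 1.29.

1.29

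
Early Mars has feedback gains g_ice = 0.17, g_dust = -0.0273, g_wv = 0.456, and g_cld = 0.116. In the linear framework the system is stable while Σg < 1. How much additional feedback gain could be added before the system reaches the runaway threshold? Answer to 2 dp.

Current total gain = 0.17 − 0.0273 + 0.456 + 0.116 = 0.7147.
Margin to runaway = 1 − 0.7147 = 0.29.

0.29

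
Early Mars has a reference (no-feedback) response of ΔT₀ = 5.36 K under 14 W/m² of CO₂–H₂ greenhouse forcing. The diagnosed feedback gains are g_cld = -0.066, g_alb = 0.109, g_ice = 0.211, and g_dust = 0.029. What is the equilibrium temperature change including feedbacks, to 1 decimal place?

Total gain g = -0.066 + 0.109 + 0.211 + 0.029 = 0.283.
Amplification A = 1/(1 − 0.283) = 1.395.
ΔT = 5.36 × 1.395 = 7.5 K.

7.5 K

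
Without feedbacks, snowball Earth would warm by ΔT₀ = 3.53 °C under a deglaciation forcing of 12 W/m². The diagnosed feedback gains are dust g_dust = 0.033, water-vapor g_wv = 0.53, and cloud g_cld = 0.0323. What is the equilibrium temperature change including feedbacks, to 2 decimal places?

Total gain g = 0.033 + 0.53 + 0.0323 = 0.5953.
Amplification A = 1/(1 − 0.5953) = 2.471.
ΔT = 3.53 × 2.471 = 8.72 °C.

8.72 °C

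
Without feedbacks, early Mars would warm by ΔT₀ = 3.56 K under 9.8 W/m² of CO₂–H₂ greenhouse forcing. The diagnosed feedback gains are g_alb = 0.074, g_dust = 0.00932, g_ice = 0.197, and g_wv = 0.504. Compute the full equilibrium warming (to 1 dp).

Total gain g = 0.074 + 0.00932 + 0.197 + 0.504 = 0.78432.
Amplification A = 1/(1 − 0.78432) = 4.636.
ΔT = 3.56 × 4.636 = 16.5 K.

16.5 K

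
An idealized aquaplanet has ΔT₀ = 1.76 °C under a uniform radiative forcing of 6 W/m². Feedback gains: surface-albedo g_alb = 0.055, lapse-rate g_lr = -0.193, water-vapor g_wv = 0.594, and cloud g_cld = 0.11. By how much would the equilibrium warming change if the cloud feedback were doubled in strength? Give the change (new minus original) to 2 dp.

1.38 °C

Original: g = 0.566, ΔT = 1.76/(1−0.566) = 4.0553 °C.
With doubled cloud: g' = 0.676, ΔT' = 1.76/(1−0.676) = 5.4321 °C.
Change = 5.4321 − 4.0553 = 1.38 °C.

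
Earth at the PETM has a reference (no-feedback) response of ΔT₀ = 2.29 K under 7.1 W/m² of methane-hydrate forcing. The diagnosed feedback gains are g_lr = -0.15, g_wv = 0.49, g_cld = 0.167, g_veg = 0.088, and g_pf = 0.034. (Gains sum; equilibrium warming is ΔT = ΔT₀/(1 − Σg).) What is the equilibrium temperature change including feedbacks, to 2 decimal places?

Total gain g = -0.15 + 0.49 + 0.167 + 0.088 + 0.034 = 0.629.
Amplification A = 1/(1 − 0.629) = 2.695.
ΔT = 2.29 × 2.695 = 6.17 K.

6.17 K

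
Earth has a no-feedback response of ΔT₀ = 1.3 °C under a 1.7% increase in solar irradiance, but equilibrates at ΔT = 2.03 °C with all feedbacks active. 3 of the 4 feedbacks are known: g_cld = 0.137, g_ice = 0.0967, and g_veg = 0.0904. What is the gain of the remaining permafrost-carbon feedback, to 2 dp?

0.04

Amplification A = ΔT/ΔT₀ = 2.03/1.3 = 1.562.
Total gain g = 1 − 1/A = 1 − 1/1.562 = 0.3598.
Known gains sum to 0.137 + 0.0967 + 0.0904 = 0.3241.
g_pf = 0.3598 − 0.3241 = 0.04.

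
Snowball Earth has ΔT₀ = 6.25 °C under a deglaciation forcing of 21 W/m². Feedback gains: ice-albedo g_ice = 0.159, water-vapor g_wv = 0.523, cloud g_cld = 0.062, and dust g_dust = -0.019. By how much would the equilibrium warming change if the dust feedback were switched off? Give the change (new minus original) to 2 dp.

1.69 °C

Original: g = 0.725, ΔT = 6.25/(1−0.725) = 22.7273 °C.
Without dust: g' = 0.744, ΔT' = 6.25/(1−0.744) = 24.4141 °C.
Change = 24.4141 − 22.7273 = 1.69 °C.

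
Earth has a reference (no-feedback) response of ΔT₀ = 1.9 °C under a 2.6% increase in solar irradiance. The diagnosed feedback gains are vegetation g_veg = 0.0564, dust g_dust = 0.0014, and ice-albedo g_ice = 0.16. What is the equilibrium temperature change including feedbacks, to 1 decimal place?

2.4 °C

Total gain g = 0.0564 + 0.0014 + 0.16 = 0.2178.
Amplification A = 1/(1 − 0.2178) = 1.278.
ΔT = 1.9 × 1.278 = 2.4 °C.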